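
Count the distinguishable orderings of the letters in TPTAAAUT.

Letters (A:3, P:1, T:3, U:1). Total letters: 8.
Permutations = 8!/(3! x 3!).

Final answer: 1120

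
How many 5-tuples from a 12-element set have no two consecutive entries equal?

Let g(n) count such strings. g(1) = 12, and each valid string of length n-1 extends in 11 ways (any symbol but the last), so g(n) = 11 g(n-1).
Total: g(5) = 12 x 11^4.

Final answer: 12 x 11^{4} = 175692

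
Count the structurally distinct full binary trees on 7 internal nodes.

This is counted by the nth Catalan number C_n. Here n = 7.
C_n = C(2n,n)/(n+1), so C_{7} = C(14,7)/8 = 3432/8.

Final answer: C_{7} = 429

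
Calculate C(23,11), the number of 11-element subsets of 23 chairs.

C(23,11) = 23!/(11! x 12!).

Final answer: \binom{23}{11} = 1352078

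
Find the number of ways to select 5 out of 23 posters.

C(23,5) = 23!/(5! x 18!).

Final answer: \binom{23}{5} = 33649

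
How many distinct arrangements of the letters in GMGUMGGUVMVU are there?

Letters (G:4, M:3, U:3, V:2). Total letters: 12.
Permutations = 12!/(4! x 3! x 3! x 2!).

Final answer: 277200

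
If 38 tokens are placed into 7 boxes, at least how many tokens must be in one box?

By the pigeonhole principle: ceiling(38/7).

Final answer: 6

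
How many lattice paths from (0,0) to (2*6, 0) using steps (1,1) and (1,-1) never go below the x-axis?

Total monotonic paths to (6,6): C(12,6) = 924.
Paths that cross above y=x (reflection bijection): C(12,7) = 792.
Valid Dyck paths: 924 - 792.
(Equivalently, C_{6} = C(12,6)/7 = 924/7.)

Final answer: C_{6} = 132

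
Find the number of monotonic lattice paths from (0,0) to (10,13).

Each path has 10 right steps and 13 up steps in some order (23 steps total).
Choose which 13 of the 23 steps are up: C(23,13).

Final answer: C(23,13) = 1144066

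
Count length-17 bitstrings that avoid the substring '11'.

Let a(n) count valid strings. If the last bit is 0 the prefix is any valid string of length n-1; if it is 1 the string must end in 01 with a valid prefix of length n-2. So a(n) = a(n-1) + a(n-2), a(1)=2, a(2)=3.
Building up term by term: a(1)=2, a(2)=3, a(3)=5, a(4)=8, a(5)=13, a(6)=21, a(7)=34, a(8)=55, a(9)=89, a(10)=144, a(11)=233, a(12)=377, a(13)=610, a(14)=987, a(15)=1597, a(16)=2584, a(17)=4181.

Final answer: 4181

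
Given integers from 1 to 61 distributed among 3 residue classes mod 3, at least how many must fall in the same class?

By pigeonhole with 61 objects and 3 categories: ceiling(61/3).

Final answer: 21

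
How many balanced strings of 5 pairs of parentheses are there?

The structures are counted by the Catalan number C_n. Here n = 5 (pairs).
C_n = (2n)!/(n!(n+1)!), so C_{5} = 10!/(5! x 6!) = C(10,5)/6 = 252/6.

Final answer: C_{5} = 42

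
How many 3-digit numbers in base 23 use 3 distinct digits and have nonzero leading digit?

The leading digit has 22 choices (anything but zero); the next has 22 (anything but the first), then 21, and so on, one fewer each time.
Total: 22 x 22 x 21.

Final answer: 10164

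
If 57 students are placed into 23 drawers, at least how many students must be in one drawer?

By the pigeonhole principle: ceiling(57/23).

Final answer: 3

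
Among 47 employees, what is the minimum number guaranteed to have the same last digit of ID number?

There are 10 possible values for last digit of ID number. With 47 employees and 10 categories, by pigeonhole: ceiling(47/10).

Final answer: 5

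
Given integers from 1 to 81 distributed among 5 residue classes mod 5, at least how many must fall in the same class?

By pigeonhole with 81 objects and 5 categories: ceiling(81/5).

Final answer: 17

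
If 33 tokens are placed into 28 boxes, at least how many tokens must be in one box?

By the pigeonhole principle: ceiling(33/28).

Final answer: 2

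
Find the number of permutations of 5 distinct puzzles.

The number of ways to arrange 5 distinct objects is 5!.

Final answer: 5! = 120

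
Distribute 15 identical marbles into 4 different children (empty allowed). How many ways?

Stars and bars: C(n+k-1, k-1) = C(18,3).

Final answer: C(18,3) = 816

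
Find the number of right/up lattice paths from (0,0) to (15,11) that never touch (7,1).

Total paths to (15,11): C(26,11) = 7726160.
Paths through (7,1): C(8,1) x C(18,10) = 350064.
Avoiding (7,1): 7726160 - 350064.

Final answer: 7376096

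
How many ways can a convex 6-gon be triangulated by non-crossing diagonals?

The structures are counted by the Catalan number C_n. Here n = 6 - 2 = 4.
Using C_0 = 1 and C_(k+1) = C_k x 2(2k+1)/(k+2), build up term by term: C_1=1, C_2=2, C_3=5, C_4=14.

Final answer: C_{4} = 14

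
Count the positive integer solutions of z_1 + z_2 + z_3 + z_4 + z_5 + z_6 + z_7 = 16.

Substitute z'_i = z_i - 1 (so z'_i >= 0). Then sum z'_i = 16 - 7 = 9.
Stars and bars: C(9+7-1, 7-1) = C(15,6).

Final answer: C(15,6) = 5005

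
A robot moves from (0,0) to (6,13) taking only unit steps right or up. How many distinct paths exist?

Each path has 6 right steps and 13 up steps in some order (19 steps total).
Choose which 13 of the 19 steps are up: C(19,13).

Final answer: C(19,13) = 27132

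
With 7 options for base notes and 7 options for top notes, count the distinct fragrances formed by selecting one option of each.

By the multiplication principle: 7 x 7.

Final answer: 49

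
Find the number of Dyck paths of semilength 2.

Total monotonic paths to (2,2): C(4,2) = 6.
Reflecting each bad path at its first crossing gives a bijection with paths to (1,3): C(4,3) = 4.
Valid Dyck paths: 6 - 4.
(Check: C(4,2) - C(4,3) = C(4,2)/3, the Catalan number C_{2}.)

Final answer: C_{2} = 2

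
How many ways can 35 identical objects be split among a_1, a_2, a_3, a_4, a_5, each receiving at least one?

Substitute a'_i = a_i - 1 (so a'_i >= 0). Then sum a'_i = 35 - 5 = 30.
Stars and bars: C(30+5-1, 5-1) = C(34,4).

Final answer: C(34,4) = 46376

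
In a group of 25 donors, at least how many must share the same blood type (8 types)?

There are 8 possible values for blood type (8 types). With 25 donors and 8 categories, by pigeonhole: ceiling(25/8).

Final answer: 4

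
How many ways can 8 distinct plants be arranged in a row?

The number of ways to arrange 8 distinct objects is 8!.

Final answer: 8! = 40320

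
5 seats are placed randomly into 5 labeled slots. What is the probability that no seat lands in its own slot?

D(n) = (n-1)(D(n-1) + D(n-2)), D(0)=1, D(1)=0.
Building up: D(2)=1, D(3)=2, D(4)=9, D(5)=44.
Total arrangements: 5! = 120.
Probability = D(5)/5! = 11/30.

Final answer: D(5)/5! = 44/120 = 0.366667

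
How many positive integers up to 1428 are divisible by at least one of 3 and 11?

Multiples of 3: 476. Multiples of 11: 129. Of both (lcm=33): 43.
By inclusion-exclusion: 476 + 129 - 43.

Final answer: 562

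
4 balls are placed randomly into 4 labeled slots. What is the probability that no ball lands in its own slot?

Derangements satisfy D(n) = (n-1)(D(n-1) + D(n-2)), starting from D(0)=1, D(1)=0.
Building up: D(2)=1, D(3)=2, D(4)=9.
Total arrangements: 4! = 24.
Probability = D(4)/4! = 3/8.

Final answer: D(4)/4! = 9/24 = 0.375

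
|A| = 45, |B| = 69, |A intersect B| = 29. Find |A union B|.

|A union B| = |A| + |B| - |A intersect B| = 45 + 69 - 29.

Final answer: 85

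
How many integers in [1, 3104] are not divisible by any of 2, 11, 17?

|div by 2|=1552, |div by 11|=282, |div by 17|=182.
|div by 2&11|=141, |div by 2&17|=91, |div by 11&17|=16, |div by all|=8.
By inclusion-exclusion, divisible by at least one: 1552+282+182-141-91-16+8 = 1776.
Not divisible by any: 3104 - 1776.

Final answer: 1328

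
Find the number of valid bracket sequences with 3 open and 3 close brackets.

This is counted by the nth Catalan number C_n. Here n = 3 (pairs).
C_n = C(2n,n)/(n+1), so C_{3} = C(6,3)/4 = 20/4.

Final answer: C_{3} = 5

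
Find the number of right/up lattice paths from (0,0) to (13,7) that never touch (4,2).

Total paths to (13,7): C(20,7) = 77520.
Paths through (4,2): C(6,2) x C(14,5) = 30030.
Avoiding (4,2): 77520 - 30030.

Final answer: 47490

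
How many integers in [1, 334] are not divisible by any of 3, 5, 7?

|div by 3|=111, |div by 5|=66, |div by 7|=47.
|div by 3&5|=22, |div by 3&7|=15, |div by 5&7|=9, |div by all|=3.
By inclusion-exclusion, divisible by at least one: 111+66+47-22-15-9+3 = 181.
Not divisible by any: 334 - 181.

Final answer: 153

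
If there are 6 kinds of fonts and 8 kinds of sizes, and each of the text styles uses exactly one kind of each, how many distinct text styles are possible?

By the multiplication principle: 6 x 8.

Final answer: 48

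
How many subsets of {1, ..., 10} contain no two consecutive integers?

Let a(n) count such subsets of {1, ..., n}. Either n is excluded (a(n-1) ways) or n is included, forcing n-1 out (a(n-2) ways), so a(n) = a(n-1) + a(n-2) with a(1)=2, a(2)=3.
Building up term by term: a(1)=2, a(2)=3, a(3)=5, a(4)=8, a(5)=13, a(6)=21, a(7)=34, a(8)=55, a(9)=89, a(10)=144.

Final answer: 144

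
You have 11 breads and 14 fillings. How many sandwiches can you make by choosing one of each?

By the multiplication principle: 11 x 14.

Final answer: 154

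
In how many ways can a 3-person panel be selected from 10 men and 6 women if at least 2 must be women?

Sum over valid woman counts:
C(6,2)C(10,1) = 150
C(6,3)C(10,0) = 20
Total: 150 + 20.

Final answer: 170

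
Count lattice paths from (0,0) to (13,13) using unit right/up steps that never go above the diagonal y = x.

Total monotonic paths to (13,13): C(26,13) = 10400600.
A path is bad iff it touches y = x + 1; reflecting its initial segment maps bad paths bijectively onto all paths to (12,14), of which there are C(26,14) = 9657700.
Valid Dyck paths: 10400600 - 9657700.
(These counts are the Catalan numbers.)

Final answer: C_{13} = 742900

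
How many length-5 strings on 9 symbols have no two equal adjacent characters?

Let g(n) count such strings. g(1) = 9, and each valid string of length n-1 extends in 8 ways (any symbol but the last), so g(n) = 8 g(n-1).
Total: g(5) = 9 x 8^4.

Final answer: 9 x 8^{4} = 36864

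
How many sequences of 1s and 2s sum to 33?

Let f(n) count the ways. The last step is size 1 or 2, so f(n) = f(n-1) + f(n-2) with f(1)=1, f(2)=2.
Computing successive values: f(1)=1, f(2)=2, f(3)=3, f(4)=5, f(5)=8, f(6)=13, f(7)=21, f(8)=34, f(9)=55, f(10)=89, f(11)=144, f(12)=233, f(13)=377, f(14)=610, f(15)=987, f(16)=1597, f(17)=2584, f(18)=4181, f(19)=6765, f(20)=10946, f(21)=17711, f(22)=28657, f(23)=46368, f(24)=75025, f(25)=121393, f(26)=196418, f(27)=317811, f(28)=514229, f(29)=832040, f(30)=1346269, f(31)=2178309, f(32)=3524578, f(33)=5702887.

Final answer: 5702887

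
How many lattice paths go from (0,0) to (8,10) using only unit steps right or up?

Each path has 8 right steps and 10 up steps in some order (18 steps total).
Choose which 10 of the 18 steps are up: C(18,10).

Final answer: C(18,10) = 43758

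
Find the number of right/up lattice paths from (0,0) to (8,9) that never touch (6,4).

Total paths to (8,9): C(17,9) = 24310.
Paths through (6,4): C(10,4) x C(7,5) = 4410.
Avoiding (6,4): 24310 - 4410.

Final answer: 19900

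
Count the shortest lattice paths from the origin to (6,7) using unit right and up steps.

Each path has 6 right steps and 7 up steps in some order (13 steps total).
Choose which 7 of the 13 steps are up: C(13,7).

Final answer: C(13,7) = 1716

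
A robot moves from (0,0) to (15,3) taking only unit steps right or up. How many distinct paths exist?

Each path has 15 right steps and 3 up steps in some order (18 steps total).
Choose which 3 of the 18 steps are up: C(18,3).

Final answer: C(18,3) = 816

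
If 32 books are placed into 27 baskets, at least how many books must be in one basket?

By the pigeonhole principle: ceiling(32/27).

Final answer: 2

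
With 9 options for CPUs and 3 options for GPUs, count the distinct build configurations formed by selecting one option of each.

By the multiplication principle: 9 x 3.

Final answer: 27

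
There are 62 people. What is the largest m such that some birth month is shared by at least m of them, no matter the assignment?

There are 12 possible values for birth month. With 62 people and 12 categories, by pigeonhole: ceiling(62/12).

Final answer: 6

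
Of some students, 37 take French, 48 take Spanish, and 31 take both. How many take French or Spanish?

|A union B| = |A| + |B| - |A intersect B| = 37 + 48 - 31.

Final answer: 54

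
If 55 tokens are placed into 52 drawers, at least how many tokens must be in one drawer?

By the pigeonhole principle: ceiling(55/52).

Final answer: 2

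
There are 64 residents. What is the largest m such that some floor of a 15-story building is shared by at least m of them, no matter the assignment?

There are 15 possible values for floor of a 15-story building. With 64 residents and 15 categories, by pigeonhole: ceiling(64/15).

Final answer: 5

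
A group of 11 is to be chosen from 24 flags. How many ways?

C(24,11) = 24!/(11! x 13!).

Final answer: \binom{24}{11} = 2496144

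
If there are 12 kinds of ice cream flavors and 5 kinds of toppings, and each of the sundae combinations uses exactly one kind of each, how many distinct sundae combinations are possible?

By the multiplication principle: 12 x 5.

Final answer: 60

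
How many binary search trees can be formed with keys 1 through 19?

This is counted by the nth Catalan number C_n. Here n = 19.
C_n = C(2n,n) - C(2n,n+1), so C_{19} = C(38,19) - C(38,20) = 35345263800 - 33578000610.

Final answer: C_{19} = 1767263190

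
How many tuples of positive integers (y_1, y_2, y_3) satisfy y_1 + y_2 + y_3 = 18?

Substitute y'_i = y_i - 1 (so y'_i >= 0). Then sum y'_i = 18 - 3 = 15.
Stars and bars: C(15+3-1, 3-1) = C(17,2).

Final answer: C(17,2) = 136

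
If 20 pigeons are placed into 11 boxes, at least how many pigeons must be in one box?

By the pigeonhole principle: ceiling(20/11).

Final answer: 2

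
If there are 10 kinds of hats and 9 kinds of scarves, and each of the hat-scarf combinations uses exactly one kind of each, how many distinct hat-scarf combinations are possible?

By the multiplication principle: 10 x 9.

Final answer: 90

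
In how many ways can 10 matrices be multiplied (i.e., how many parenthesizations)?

This is a standard Catalan-number count: the answer is C_n. Here n = 10 - 1 = 9.
Using C_0 = 1 and C_(k+1) = C_k x 2(2k+1)/(k+2), build up term by term: C_1=1, C_2=2, C_3=5, C_4=14, C_5=42, C_6=132, C_7=429, C_8=1430, C_9=4862.

Final answer: C_{9} = 4862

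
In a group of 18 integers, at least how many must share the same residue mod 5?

There are 5 possible values for residue mod 5. With 18 integers and 5 categories, by pigeonhole: ceiling(18/5).

Final answer: 4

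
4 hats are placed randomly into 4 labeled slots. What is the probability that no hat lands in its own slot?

Derangements satisfy D(n) = (n-1)(D(n-1) + D(n-2)), starting from D(0)=1, D(1)=0.
Building up: D(2)=1, D(3)=2, D(4)=9.
Total arrangements: 4! = 24.
Probability = D(4)/4! = 3/8.

Final answer: D(4)/4! = 9/24 = 0.375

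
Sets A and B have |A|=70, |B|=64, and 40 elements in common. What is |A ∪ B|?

|A union B| = |A| + |B| - |A intersect B| = 70 + 64 - 40.

Final answer: 94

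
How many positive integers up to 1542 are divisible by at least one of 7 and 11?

Multiples of 7: 220. Multiples of 11: 140. Of both (lcm=77): 20.
By inclusion-exclusion: 220 + 140 - 20.

Final answer: 340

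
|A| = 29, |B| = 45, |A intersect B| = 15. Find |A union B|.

|A union B| = |A| + |B| - |A intersect B| = 29 + 45 - 15.

Final answer: 59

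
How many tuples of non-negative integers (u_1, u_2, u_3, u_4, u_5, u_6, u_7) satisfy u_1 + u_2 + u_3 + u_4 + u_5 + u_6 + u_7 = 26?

Stars and bars with 26 stars and 6 bars:
C(26+7-1, 7-1) = C(32,6).

Final answer: C(32,6) = 906192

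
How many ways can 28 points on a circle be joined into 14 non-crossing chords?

The structures are counted by the Catalan number C_n. Here n = 28/2 = 14.
Using C_0 = 1 and C_(k+1) = C_k x 2(2k+1)/(k+2), build up term by term: C_1=1, C_2=2, C_3=5, C_4=14, C_5=42, C_6=132, C_7=429, C_8=1430, C_9=4862, C_10=16796, C_11=58786, C_12=208012, C_13=742900, C_14=2674440.

Final answer: C_{14} = 2674440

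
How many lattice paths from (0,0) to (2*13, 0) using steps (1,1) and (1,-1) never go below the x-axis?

Total monotonic paths to (13,13): C(26,13) = 10400600.
A path is bad iff it touches y = x + 1; reflecting its initial segment maps bad paths bijectively onto all paths to (12,14), of which there are C(26,14) = 9657700.
Valid Dyck paths: 10400600 - 9657700.
(Equivalently, C_{13} = C(26,13)/14 = 10400600/14.)

Final answer: C_{13} = 742900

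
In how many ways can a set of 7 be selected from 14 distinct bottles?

C(14,7) = 14!/(7! x (14-7)!).

Final answer: C(14,7) = 3432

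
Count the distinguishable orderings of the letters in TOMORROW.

Letters (M:1, O:3, R:2, T:1, W:1). Total letters: 8.
Permutations = 8!/(3! x 2!).

Final answer: 3360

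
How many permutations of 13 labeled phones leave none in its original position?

Derangements satisfy D(n) = (n-1)(D(n-1) + D(n-2)), starting from D(0)=1, D(1)=0.
D(2) = 1 x (0 + 1) = 1
D(3) = 2 x (1 + 0) = 2
D(4) = 3 x (2 + 1) = 9
D(5) = 4 x (9 + 2) = 44
D(6) = 5 x (44 + 9) = 265
D(7) = 6 x (265 + 44) = 1854
D(8) = 7 x (1854 + 265) = 14833
D(9) = 8 x (14833 + 1854) = 133496
D(10) = 9 x (133496 + 14833) = 1334961
D(11) = 10 x (1334961 + 133496) = 14684570
D(12) = 11 x (14684570 + 1334961) = 176214841
D(13) = 12 x (D(12) + D(11)) = 12 x (176214841 + 14684570)

Final answer: D(13) = 2290792932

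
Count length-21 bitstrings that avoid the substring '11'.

Let a(n) count valid strings. If the last bit is 0 the prefix is any valid string of length n-1; if it is 1 the string must end in 01 with a valid prefix of length n-2. So a(n) = a(n-1) + a(n-2), a(1)=2, a(2)=3.
Building up term by term: a(1)=2, a(2)=3, a(3)=5, a(4)=8, a(5)=13, a(6)=21, a(7)=34, a(8)=55, a(9)=89, a(10)=144, a(11)=233, a(12)=377, a(13)=610, a(14)=987, a(15)=1597, a(16)=2584, a(17)=4181, a(18)=6765, a(19)=10946, a(20)=17711, a(21)=28657.

Final answer: 28657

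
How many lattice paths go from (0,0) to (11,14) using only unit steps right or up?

Each path has 11 right steps and 14 up steps in some order (25 steps total).
Choose which 14 of the 25 steps are up: C(25,14).

Final answer: C(25,14) = 4457400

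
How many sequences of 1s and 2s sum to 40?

Let f(n) count the ways. The last step is size 1 or 2, so f(n) = f(n-1) + f(n-2) with f(1)=1, f(2)=2.
Computing successive values: f(1)=1, f(2)=2, f(3)=3, f(4)=5, f(5)=8, f(6)=13, f(7)=21, f(8)=34, f(9)=55, f(10)=89, f(11)=144, f(12)=233, f(13)=377, f(14)=610, f(15)=987, f(16)=1597, f(17)=2584, f(18)=4181, f(19)=6765, f(20)=10946, f(21)=17711, f(22)=28657, f(23)=46368, f(24)=75025, f(25)=121393, f(26)=196418, f(27)=317811, f(28)=514229, f(29)=832040, f(30)=1346269, f(31)=2178309, f(32)=3524578, f(33)=5702887, f(34)=9227465, f(35)=14930352, f(36)=24157817, f(37)=39088169, f(38)=63245986, f(39)=102334155, f(40)=165580141.

Final answer: 165580141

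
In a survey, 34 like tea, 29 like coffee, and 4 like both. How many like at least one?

|A union B| = |A| + |B| - |A intersect B| = 34 + 29 - 4.

Final answer: 59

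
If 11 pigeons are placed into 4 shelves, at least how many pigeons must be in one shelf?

By the pigeonhole principle: ceiling(11/4).

Final answer: 3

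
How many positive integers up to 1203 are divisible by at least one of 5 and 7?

Multiples of 5: 240. Multiples of 7: 171. Of both (lcm=35): 34.
By inclusion-exclusion: 240 + 171 - 34.

Final answer: 377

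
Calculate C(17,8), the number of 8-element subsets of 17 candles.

C(17,8) = 17!/(8! x 9!).

Final answer: \binom{17}{8} = 24310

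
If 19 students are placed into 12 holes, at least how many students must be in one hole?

By the pigeonhole principle: ceiling(19/12).

Final answer: 2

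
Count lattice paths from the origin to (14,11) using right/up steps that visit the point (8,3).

Paths (0,0)->(8,3): C(11,3) = 165.
Paths (8,3)->(14,11): C(14,8) = 3003.
By multiplication principle: 165 x 3003.

Final answer: 495495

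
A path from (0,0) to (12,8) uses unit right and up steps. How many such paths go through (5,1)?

Paths (0,0)->(5,1): C(6,1) = 6.
Paths (5,1)->(12,8): C(14,7) = 3432.
By multiplication principle: 6 x 3432.

Final answer: 20592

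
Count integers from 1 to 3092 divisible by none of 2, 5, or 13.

|div by 2|=1546, |div by 5|=618, |div by 13|=237.
|div by 2&5|=309, |div by 2&13|=118, |div by 5&13|=47, |div by all|=23.
By inclusion-exclusion, divisible by at least one: 1546+618+237-309-118-47+23 = 1950.
Not divisible by any: 3092 - 1950.

Final answer: 1142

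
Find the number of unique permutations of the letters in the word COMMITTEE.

Letters (C:1, E:2, I:1, M:2, O:1, T:2). Total letters: 9.
Permutations = 9!/(2! x 2! x 2!).

Final answer: 45360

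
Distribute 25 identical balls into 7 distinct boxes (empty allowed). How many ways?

Stars and bars: C(n+k-1, k-1) = C(31,6).

Final answer: C(31,6) = 736281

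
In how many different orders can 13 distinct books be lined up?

The number of ways to arrange 13 distinct objects is 13!.

Final answer: 13! = 6227020800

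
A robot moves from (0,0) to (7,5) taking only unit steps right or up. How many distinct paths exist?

Each path has 7 right steps and 5 up steps in some order (12 steps total).
Choose which 5 of the 12 steps are up: C(12,5).

Final answer: C(12,5) = 792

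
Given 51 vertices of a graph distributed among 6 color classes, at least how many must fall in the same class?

By pigeonhole with 51 objects and 6 categories: ceiling(51/6).

Final answer: 9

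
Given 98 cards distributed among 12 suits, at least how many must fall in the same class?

By pigeonhole with 98 objects and 12 categories: ceiling(98/12).

Final answer: 9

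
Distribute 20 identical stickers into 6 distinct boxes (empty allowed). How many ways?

Stars and bars: C(n+k-1, k-1) = C(25,5).

Final answer: C(25,5) = 53130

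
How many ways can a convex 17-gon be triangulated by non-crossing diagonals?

This is a standard Catalan-number count: the answer is C_n. Here n = 17 - 2 = 15.
Using C_0 = 1 and C_(k+1) = C_k x 2(2k+1)/(k+2), build up term by term: C_1=1, C_2=2, C_3=5, C_4=14, C_5=42, C_6=132, C_7=429, C_8=1430, C_9=4862, C_10=16796, C_11=58786, C_12=208012, C_13=742900, C_14=2674440, C_15=9694845.

Final answer: C_{15} = 9694845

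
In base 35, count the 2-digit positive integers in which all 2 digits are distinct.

The leading digit has 34 choices (anything but zero); the next has 34 (anything but the first), then 33, and so on, one fewer each time.
Total: 34 x 34.

Final answer: 1156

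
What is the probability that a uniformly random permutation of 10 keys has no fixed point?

Use the recurrence D(n) = (n-1)(D(n-1) + D(n-2)) with D(0)=1, D(1)=0.
Building up: D(2)=1, D(3)=2, D(4)=9, D(5)=44, D(6)=265, D(7)=1854, D(8)=14833, D(9)=133496, D(10)=1334961.
Total arrangements: 10! = 3628800.
Probability = D(10)/10! = 16481/44800.

Final answer: D(10)/10! = 1334961/3628800 = 0.367879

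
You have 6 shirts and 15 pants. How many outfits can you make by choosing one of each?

By the multiplication principle: 6 x 15.

Final answer: 90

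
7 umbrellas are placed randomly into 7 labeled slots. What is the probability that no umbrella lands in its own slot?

Use the recurrence D(n) = (n-1)(D(n-1) + D(n-2)) with D(0)=1, D(1)=0.
Building up: D(2)=1, D(3)=2, D(4)=9, D(5)=44, D(6)=265, D(7)=1854.
Total arrangements: 7! = 5040.
Probability = D(7)/7! = 103/280.

Final answer: D(7)/7! = 1854/5040 = 0.367857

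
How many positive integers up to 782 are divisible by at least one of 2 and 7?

Multiples of 2: 391. Multiples of 7: 111. Of both (lcm=14): 55.
By inclusion-exclusion: 391 + 111 - 55.

Final answer: 447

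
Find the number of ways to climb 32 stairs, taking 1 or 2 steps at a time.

Condition on the final move: it is a 1-step (f(n-1) ways to get there) or a 2-step (f(n-2) ways), so f(n) = f(n-1) + f(n-2), with f(1)=1, f(2)=2.
Iterating the recurrence: f(1)=1, f(2)=2, f(3)=3, f(4)=5, f(5)=8, f(6)=13, f(7)=21, f(8)=34, f(9)=55, f(10)=89, f(11)=144, f(12)=233, f(13)=377, f(14)=610, f(15)=987, f(16)=1597, f(17)=2584, f(18)=4181, f(19)=6765, f(20)=10946, f(21)=17711, f(22)=28657, f(23)=46368, f(24)=75025, f(25)=121393, f(26)=196418, f(27)=317811, f(28)=514229, f(29)=832040, f(30)=1346269, f(31)=2178309, f(32)=3524578.

Final answer: 3524578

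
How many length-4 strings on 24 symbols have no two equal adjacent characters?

Let g(n) count such strings. g(1) = 24, and each valid string of length n-1 extends in 23 ways (any symbol but the last), so g(n) = 23 g(n-1).
Total: g(4) = 24 x 23^3.

Final answer: 24 x 23^{3} = 292008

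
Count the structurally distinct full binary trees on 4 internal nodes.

The structures are counted by the Catalan number C_n. Here n = 4.
Using C_0 = 1 and C_(k+1) = C_k x 2(2k+1)/(k+2), build up term by term: C_1=1, C_2=2, C_3=5, C_4=14.

Final answer: C_{4} = 14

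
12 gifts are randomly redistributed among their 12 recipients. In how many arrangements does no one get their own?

Derangements satisfy D(n) = (n-1)(D(n-1) + D(n-2)), starting from D(0)=1, D(1)=0.
D(2) = 1 x (0 + 1) = 1
D(3) = 2 x (1 + 0) = 2
D(4) = 3 x (2 + 1) = 9
D(5) = 4 x (9 + 2) = 44
D(6) = 5 x (44 + 9) = 265
D(7) = 6 x (265 + 44) = 1854
D(8) = 7 x (1854 + 265) = 14833
D(9) = 8 x (14833 + 1854) = 133496
D(10) = 9 x (133496 + 14833) = 1334961
D(11) = 10 x (1334961 + 133496) = 14684570
D(12) = 11 x (D(11) + D(10)) = 11 x (14684570 + 1334961)

Final answer: D(12) = 176214841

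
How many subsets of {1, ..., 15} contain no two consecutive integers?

Condition on whether n belongs to the subset: if not, any valid subset of {1, ..., n-1} works (a(n-1)); if so, n-1 is excluded and the rest is a valid subset of {1, ..., n-2} (a(n-2)). Hence a(n) = a(n-1) + a(n-2), a(1)=2, a(2)=3.
Building up term by term: a(1)=2, a(2)=3, a(3)=5, a(4)=8, a(5)=13, a(6)=21, a(7)=34, a(8)=55, a(9)=89, a(10)=144, a(11)=233, a(12)=377, a(13)=610, a(14)=987, a(15)=1597.

Final answer: 1597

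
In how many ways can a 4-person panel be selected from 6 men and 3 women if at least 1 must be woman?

Sum over valid woman counts:
C(3,1)C(6,3) = 60
C(3,2)C(6,2) = 45
C(3,3)C(6,1) = 6
Total: 60 + 45 + 6.

Final answer: 111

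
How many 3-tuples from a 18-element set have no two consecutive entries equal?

Let g(n) count such strings. g(1) = 18, and each valid string of length n-1 extends in 17 ways (any symbol but the last), so g(n) = 17 g(n-1).
Total: g(3) = 18 x 17^2.

Final answer: 18 x 17^{2} = 5202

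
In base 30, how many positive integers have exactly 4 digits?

These are the integers in [30^3, 30^4), so the count is 30^4 - 30^3 = 29 x 30^3.

Final answer: 783000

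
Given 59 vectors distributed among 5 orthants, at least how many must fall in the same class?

By pigeonhole with 59 objects and 5 categories: ceiling(59/5).

Final answer: 12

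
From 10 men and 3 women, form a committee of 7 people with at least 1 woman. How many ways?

Sum over valid woman counts:
C(3,1)C(10,6) = 630
C(3,2)C(10,5) = 756
C(3,3)C(10,4) = 210
Total: 630 + 756 + 210.

Final answer: 1596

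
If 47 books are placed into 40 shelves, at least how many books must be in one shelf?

By the pigeonhole principle: ceiling(47/40).

Final answer: 2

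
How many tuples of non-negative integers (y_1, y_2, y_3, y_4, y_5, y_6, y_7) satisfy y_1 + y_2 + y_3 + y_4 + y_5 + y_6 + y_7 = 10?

Stars and bars with 10 stars and 6 bars:
C(10+7-1, 7-1) = C(16,6).

Final answer: C(16,6) = 8008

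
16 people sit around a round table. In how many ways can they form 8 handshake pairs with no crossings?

This is counted by the nth Catalan number C_n. Here n = 16/2 = 8.
C_n = C(2n,n) - C(2n,n+1), so C_{8} = C(16,8) - C(16,9) = 12870 - 11440.

Final answer: C_{8} = 1430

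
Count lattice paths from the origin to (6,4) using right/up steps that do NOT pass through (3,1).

Total paths to (6,4): C(10,4) = 210.
Paths through (3,1): C(4,1) x C(6,3) = 80.
Avoiding (3,1): 210 - 80.

Final answer: 130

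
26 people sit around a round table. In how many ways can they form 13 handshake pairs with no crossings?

The structures are counted by the Catalan number C_n. Here n = 26/2 = 13.
C_n = C(2n,n)/(n+1), so C_{13} = C(26,13)/14 = 10400600/14.

Final answer: C_{13} = 742900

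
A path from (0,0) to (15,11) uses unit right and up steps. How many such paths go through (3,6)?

Paths (0,0)->(3,6): C(9,6) = 84.
Paths (3,6)->(15,11): C(17,5) = 6188.
By multiplication principle: 84 x 6188.

Final answer: 519792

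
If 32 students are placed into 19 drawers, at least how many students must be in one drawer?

By the pigeonhole principle: ceiling(32/19).

Final answer: 2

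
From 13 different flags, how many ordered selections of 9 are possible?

P(13,9) = 13!/(13-9)! = 13!/4!.

Final answer: P(13,9) = 259459200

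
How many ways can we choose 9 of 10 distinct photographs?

C(10,9) = 10!/(9! x 1!).

Final answer: \binom{10}{9} = 10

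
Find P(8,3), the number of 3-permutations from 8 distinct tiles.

P(8,3) = 8!/(8-3)! = 8!/5!.

Final answer: P(8,3) = 336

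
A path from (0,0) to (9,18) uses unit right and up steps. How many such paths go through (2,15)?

Paths (0,0)->(2,15): C(17,15) = 136.
Paths (2,15)->(9,18): C(10,3) = 120.
By multiplication principle: 136 x 120.

Final answer: 16320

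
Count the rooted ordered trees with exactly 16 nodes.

The structures are counted by the Catalan number C_n. Here n = 16 - 1 = 15.
C_n = C(2n,n)/(n+1), so C_{15} = C(30,15)/16 = 155117520/16.

Final answer: C_{15} = 9694845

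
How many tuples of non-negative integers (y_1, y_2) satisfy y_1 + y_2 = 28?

Stars and bars with 28 stars and 1 bars:
C(28+2-1, 2-1) = C(29,1).

Final answer: C(29,1) = 29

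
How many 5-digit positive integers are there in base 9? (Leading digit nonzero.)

These are the integers in [9^4, 9^5), so the count is 9^5 - 9^4 = 8 x 9^4.

Final answer: 52488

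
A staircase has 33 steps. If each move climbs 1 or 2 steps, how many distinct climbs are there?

Condition on the final move: it is a 1-step (f(n-1) ways to get there) or a 2-step (f(n-2) ways), so f(n) = f(n-1) + f(n-2), with f(1)=1, f(2)=2.
Computing successive values: f(1)=1, f(2)=2, f(3)=3, f(4)=5, f(5)=8, f(6)=13, f(7)=21, f(8)=34, f(9)=55, f(10)=89, f(11)=144, f(12)=233, f(13)=377, f(14)=610, f(15)=987, f(16)=1597, f(17)=2584, f(18)=4181, f(19)=6765, f(20)=10946, f(21)=17711, f(22)=28657, f(23)=46368, f(24)=75025, f(25)=121393, f(26)=196418, f(27)=317811, f(28)=514229, f(29)=832040, f(30)=1346269, f(31)=2178309, f(32)=3524578, f(33)=5702887.

Final answer: 5702887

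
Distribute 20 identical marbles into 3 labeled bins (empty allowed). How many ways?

Stars and bars: C(n+k-1, k-1) = C(22,2).

Final answer: C(22,2) = 231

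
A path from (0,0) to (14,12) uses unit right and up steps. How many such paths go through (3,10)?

Paths (0,0)->(3,10): C(13,10) = 286.
Paths (3,10)->(14,12): C(13,2) = 78.
By multiplication principle: 286 x 78.

Final answer: 22308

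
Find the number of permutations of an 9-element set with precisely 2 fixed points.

Choose which 2 elements are fixed: C(9,2) = 36.
Derange the remaining 7 using D(j) = (j-1)(D(j-1) + D(j-2)), D(0)=1, D(1)=0: D(2)=1, D(3)=2, D(4)=9, D(5)=44, D(6)=265, D(7)=1854.
Total: 36 x 1854.

Final answer: C(9,2) D(7) = 66744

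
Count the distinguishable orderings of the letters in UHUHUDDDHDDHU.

Letters (D:5, H:4, U:4). Total letters: 13.
Permutations = 13!/(5! x 4! x 4!).

Final answer: 90090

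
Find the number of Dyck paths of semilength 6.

Total monotonic paths to (6,6): C(12,6) = 924.
Paths that cross above y=x (reflection bijection): C(12,7) = 792.
Valid Dyck paths: 924 - 792.
(Equivalently, C_{6} = C(12,6)/7 = 924/7.)

Final answer: C_{6} = 132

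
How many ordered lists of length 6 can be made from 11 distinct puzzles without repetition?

P(11,6) = 11!/(11-6)! = 11!/5!.

Final answer: P(11,6) = 332640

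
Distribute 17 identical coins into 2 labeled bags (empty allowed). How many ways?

Stars and bars: C(n+k-1, k-1) = C(18,1).

Final answer: C(18,1) = 18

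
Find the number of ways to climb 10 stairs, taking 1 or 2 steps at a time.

Let f(n) be the number of climbs. Removing the last move (1 or 2 steps) gives f(n) = f(n-1) + f(n-2); base cases f(1)=1, f(2)=2.
Building up term by term: f(1)=1, f(2)=2, f(3)=3, f(4)=5, f(5)=8, f(6)=13, f(7)=21, f(8)=34, f(9)=55, f(10)=89.

Final answer: 89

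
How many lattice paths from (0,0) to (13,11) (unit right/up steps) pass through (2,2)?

Paths (0,0)->(2,2): C(4,2) = 6.
Paths (2,2)->(13,11): C(20,9) = 167960.
By multiplication principle: 6 x 167960.

Final answer: 1007760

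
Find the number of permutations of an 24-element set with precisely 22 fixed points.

Choose which 22 elements are fixed: C(24,22) = 276.
Derange the remaining 2 using D(j) = (j-1)(D(j-1) + D(j-2)), D(0)=1, D(1)=0: D(2)=1.
Total: 276 x 1.

Final answer: C(24,22) D(2) = 276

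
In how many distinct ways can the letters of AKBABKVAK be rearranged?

Letters (A:3, B:2, K:3, V:1). Total letters: 9.
Permutations = 9!/(3! x 3! x 2!).

Final answer: 5040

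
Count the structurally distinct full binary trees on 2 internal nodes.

This is counted by the nth Catalan number C_n. Here n = 2.
Using C_0 = 1 and C_(k+1) = C_k x 2(2k+1)/(k+2), build up term by term: C_1=1, C_2=2.

Final answer: C_{2} = 2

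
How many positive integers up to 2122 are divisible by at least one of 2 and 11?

Multiples of 2: 1061. Multiples of 11: 192. Of both (lcm=22): 96.
By inclusion-exclusion: 1061 + 192 - 96.

Final answer: 1157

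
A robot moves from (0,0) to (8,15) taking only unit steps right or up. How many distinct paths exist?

Each path has 8 right steps and 15 up steps in some order (23 steps total).
Choose which 15 of the 23 steps are up: C(23,15).

Final answer: C(23,15) = 490314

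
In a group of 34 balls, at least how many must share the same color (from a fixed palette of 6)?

There are 6 possible values for color (from a fixed palette of 6). With 34 balls and 6 categories, by pigeonhole: ceiling(34/6).

Final answer: 6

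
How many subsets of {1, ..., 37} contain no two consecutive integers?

Condition on whether n belongs to the subset: if not, any valid subset of {1, ..., n-1} works (a(n-1)); if so, n-1 is excluded and the rest is a valid subset of {1, ..., n-2} (a(n-2)). Hence a(n) = a(n-1) + a(n-2), a(1)=2, a(2)=3.
Iterating the recurrence: a(1)=2, a(2)=3, a(3)=5, a(4)=8, a(5)=13, a(6)=21, a(7)=34, a(8)=55, a(9)=89, a(10)=144, a(11)=233, a(12)=377, a(13)=610, a(14)=987, a(15)=1597, a(16)=2584, a(17)=4181, a(18)=6765, a(19)=10946, a(20)=17711, a(21)=28657, a(22)=46368, a(23)=75025, a(24)=121393, a(25)=196418, a(26)=317811, a(27)=514229, a(28)=832040, a(29)=1346269, a(30)=2178309, a(31)=3524578, a(32)=5702887, a(33)=9227465, a(34)=14930352, a(35)=24157817, a(36)=39088169, a(37)=63245986.

Final answer: 63245986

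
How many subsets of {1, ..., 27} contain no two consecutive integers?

Let a(n) count such subsets of {1, ..., n}. Either n is excluded (a(n-1) ways) or n is included, forcing n-1 out (a(n-2) ways), so a(n) = a(n-1) + a(n-2) with a(1)=2, a(2)=3.
Building up term by term: a(1)=2, a(2)=3, a(3)=5, a(4)=8, a(5)=13, a(6)=21, a(7)=34, a(8)=55, a(9)=89, a(10)=144, a(11)=233, a(12)=377, a(13)=610, a(14)=987, a(15)=1597, a(16)=2584, a(17)=4181, a(18)=6765, a(19)=10946, a(20)=17711, a(21)=28657, a(22)=46368, a(23)=75025, a(24)=121393, a(25)=196418, a(26)=317811, a(27)=514229.

Final answer: 514229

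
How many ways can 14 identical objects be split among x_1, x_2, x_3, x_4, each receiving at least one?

Substitute x'_i = x_i - 1 (so x'_i >= 0). Then sum x'_i = 14 - 4 = 10.
Stars and bars: C(10+4-1, 4-1) = C(13,3).

Final answer: C(13,3) = 286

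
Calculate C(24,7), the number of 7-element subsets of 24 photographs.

C(24,7) = 24!/(7! x (24-7)!).

Final answer: C(24,7) = 346104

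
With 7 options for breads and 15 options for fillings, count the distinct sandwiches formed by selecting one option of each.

By the multiplication principle: 7 x 15.

Final answer: 105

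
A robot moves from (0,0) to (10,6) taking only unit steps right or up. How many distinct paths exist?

Each path has 10 right steps and 6 up steps in some order (16 steps total).
Choose which 6 of the 16 steps are up: C(16,6).

Final answer: C(16,6) = 8008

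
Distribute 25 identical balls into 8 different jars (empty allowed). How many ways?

Stars and bars: C(n+k-1, k-1) = C(32,7).

Final answer: C(32,7) = 3365856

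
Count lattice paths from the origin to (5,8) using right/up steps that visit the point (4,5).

Paths (0,0)->(4,5): C(9,5) = 126.
Paths (4,5)->(5,8): C(4,3) = 4.
By multiplication principle: 126 x 4.

Final answer: 504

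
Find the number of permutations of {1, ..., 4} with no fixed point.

Derangements satisfy D(n) = (n-1)(D(n-1) + D(n-2)), starting from D(0)=1, D(1)=0.
D(2) = 1 x (0 + 1) = 1
D(3) = 2 x (1 + 0) = 2
D(4) = 3 x (D(3) + D(2)) = 3 x (2 + 1)

Final answer: D(4) = 9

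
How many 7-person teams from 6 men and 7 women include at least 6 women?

Sum over valid woman counts:
C(7,6)C(6,1) = 42
C(7,7)C(6,0) = 1
Total: 42 + 1.

Final answer: 43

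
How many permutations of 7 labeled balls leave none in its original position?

D(n) = (n-1)(D(n-1) + D(n-2)), D(0)=1, D(1)=0.
D(2) = 1 x (0 + 1) = 1
D(3) = 2 x (1 + 0) = 2
D(4) = 3 x (2 + 1) = 9
D(5) = 4 x (9 + 2) = 44
D(6) = 5 x (44 + 9) = 265
D(7) = 6 x (D(6) + D(5)) = 6 x (265 + 44)

Final answer: D(7) = 1854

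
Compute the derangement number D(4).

Derangements satisfy D(n) = (n-1)(D(n-1) + D(n-2)), starting from D(0)=1, D(1)=0.
Building up: D(2)=1, D(3)=2.
D(4) = 3 x (D(3) + D(2)) = 3 x (2 + 1).

Final answer: D(4) = 9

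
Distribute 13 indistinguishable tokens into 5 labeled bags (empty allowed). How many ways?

Stars and bars: C(n+k-1, k-1) = C(17,4).

Final answer: C(17,4) = 2380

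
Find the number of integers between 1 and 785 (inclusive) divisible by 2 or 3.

Multiples of 2: 392. Multiples of 3: 261. Of both (lcm=6): 130.
By inclusion-exclusion: 392 + 261 - 130.

Final answer: 523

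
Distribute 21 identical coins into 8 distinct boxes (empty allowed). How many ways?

Stars and bars: C(n+k-1, k-1) = C(28,7).

Final answer: C(28,7) = 1184040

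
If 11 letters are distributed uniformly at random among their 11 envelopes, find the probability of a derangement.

Derangements satisfy D(n) = (n-1)(D(n-1) + D(n-2)), starting from D(0)=1, D(1)=0.
Building up: D(2)=1, D(3)=2, D(4)=9, D(5)=44, D(6)=265, D(7)=1854, D(8)=14833, D(9)=133496, D(10)=1334961, D(11)=14684570.
Total arrangements: 11! = 39916800.
Probability = D(11)/11! = 1468457/3991680.

Final answer: D(11)/11! = 14684570/39916800 = 0.367879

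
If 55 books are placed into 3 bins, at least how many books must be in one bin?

By the pigeonhole principle: ceiling(55/3).

Final answer: 19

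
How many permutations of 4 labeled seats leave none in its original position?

Use the recurrence D(n) = (n-1)(D(n-1) + D(n-2)) with D(0)=1, D(1)=0.
D(2) = 1 x (0 + 1) = 1
D(3) = 2 x (1 + 0) = 2
D(4) = 3 x (D(3) + D(2)) = 3 x (2 + 1)

Final answer: D(4) = 9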